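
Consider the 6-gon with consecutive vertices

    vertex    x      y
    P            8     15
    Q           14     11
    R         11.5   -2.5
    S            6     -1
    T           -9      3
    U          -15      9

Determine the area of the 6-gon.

Apply the shoelace formula: 2A = Σ (x_i·y_{i+1} − x_{i+1}·y_i), indices taken mod 6.
Σ = (-122) + (-161.5) + (3.5) + (9) + (-36) + (-297) = -604
Area = |Σ|/2 = 302.

302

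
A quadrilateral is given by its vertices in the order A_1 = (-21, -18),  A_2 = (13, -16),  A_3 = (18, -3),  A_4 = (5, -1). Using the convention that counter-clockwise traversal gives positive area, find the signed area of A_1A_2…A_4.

352.5

Apply the surveyor's formula: 2A = Σ (x_i·y_{i+1} − x_{i+1}·y_i), indices taken mod 4.
Σ = (570) + (249) + (-3) + (-111) = 705
Signed area = Σ/2 = 352.5 (positive ⇒ counter-clockwise traversal).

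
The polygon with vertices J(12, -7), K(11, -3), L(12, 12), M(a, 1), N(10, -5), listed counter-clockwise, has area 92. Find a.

The doubled signed area Σ (x_i y_{i+1} − x_{i+1} y_i) is linear in a.
With a=0 it equals 201; the coefficient of a is -17 (from the two edges through M).
So -17·a + 201 = 2·92 = 184 ⇒ a = 1.

1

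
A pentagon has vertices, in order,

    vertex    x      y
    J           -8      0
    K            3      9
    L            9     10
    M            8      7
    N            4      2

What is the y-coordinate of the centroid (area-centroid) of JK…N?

Apply the shoelace formula. First the cross-terms c_i = x_i·y_{i+1} − x_{i+1}·y_i:
  -72, -51, -17, -12, 16  ⇒  2A = -136, A = -68.
Then Σ (y_i + y_{i+1})·c_i = -1982, so ȳ = -1982 / (6·(-68)) = 991/204.

991/204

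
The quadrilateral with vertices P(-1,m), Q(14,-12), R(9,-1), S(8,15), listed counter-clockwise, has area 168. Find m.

Write out the shoelace sum; only the two edges meeting at P involve m:
2·Area = [(8·m − (-1)·15) + ((-1)·(-12) − 14·m)] + 237
       = -6·m + 264 = 336
⇒ m = -12.

-12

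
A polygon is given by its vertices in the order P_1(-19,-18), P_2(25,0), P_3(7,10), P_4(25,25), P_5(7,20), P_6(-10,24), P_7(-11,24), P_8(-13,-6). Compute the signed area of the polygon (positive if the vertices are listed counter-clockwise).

920

Apply the shoelace formula: 2A = Σ (x_i·y_{i+1} − x_{i+1}·y_i), indices taken mod 8.
Σ = (450) + (250) + (-75) + (325) + (368) + (24) + (378) + (120) = 1840
Signed area = Σ/2 = 920 (positive ⇒ counter-clockwise traversal).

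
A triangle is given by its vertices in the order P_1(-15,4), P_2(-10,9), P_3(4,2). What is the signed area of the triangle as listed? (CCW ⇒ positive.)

-52.5

Apply the shoelace (surveyor's) formula: 2A = Σ (x_i·y_{i+1} − x_{i+1}·y_i), indices taken mod 3.
Cross-terms: -95, -56, 46  ⇒  Σ = -105
Signed area = Σ/2 = -52.5 (negative ⇒ clockwise traversal).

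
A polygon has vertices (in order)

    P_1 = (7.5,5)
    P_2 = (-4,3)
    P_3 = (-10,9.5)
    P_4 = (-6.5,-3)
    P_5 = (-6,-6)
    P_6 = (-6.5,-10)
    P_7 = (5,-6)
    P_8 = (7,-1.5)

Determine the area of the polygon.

Apply the shoelace formula: 2A = Σ (x_i·y_{i+1} − x_{i+1}·y_i), indices taken mod 8.
Σ = (42.5) + (-8) + (91.75) + (21) + (21) + (89) + (34.5) + (46.25) = 338
Area = |Σ|/2 = 169.

169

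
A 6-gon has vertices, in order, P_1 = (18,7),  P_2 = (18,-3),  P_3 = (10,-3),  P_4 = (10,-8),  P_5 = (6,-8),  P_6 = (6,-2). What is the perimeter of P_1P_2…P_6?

48

|P_1P_2| = √((0)² + (-10)²) = √100 = 10
|P_2P_3| = √((-8)² + (0)²) = √64 = 8
|P_3P_4| = √((0)² + (-5)²) = √25 = 5
|P_4P_5| = √((-4)² + (0)²) = √16 = 4
|P_5P_6| = √((0)² + (6)²) = √36 = 6
|P_6P_1| = √((12)² + (9)²) = √225 = 15
Perimeter = 10 + 8 + 5 + 4 + 6 + 15 = 48.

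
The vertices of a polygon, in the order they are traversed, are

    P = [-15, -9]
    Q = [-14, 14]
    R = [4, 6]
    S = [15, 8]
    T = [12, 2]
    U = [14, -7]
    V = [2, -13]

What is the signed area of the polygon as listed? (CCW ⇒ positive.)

Apply Gauss's area formula: 2A = Σ (x_i·y_{i+1} − x_{i+1}·y_i), indices taken mod 7.
Cross-terms: -336, -140, -58, -66, -112, -168, -213  ⇒  Σ = -1093
Signed area = Σ/2 = -546.5 (negative ⇒ clockwise traversal).

-546.5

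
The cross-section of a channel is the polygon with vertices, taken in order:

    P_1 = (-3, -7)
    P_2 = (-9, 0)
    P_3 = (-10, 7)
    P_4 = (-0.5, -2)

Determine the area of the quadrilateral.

Apply Gauss's area formula: 2A = Σ (x_i·y_{i+1} − x_{i+1}·y_i), indices taken mod 4.
Σ = (-63) + (-63) + (23.5) + (-2.5) = -105
Area = |Σ|/2 = 52.5.

52.5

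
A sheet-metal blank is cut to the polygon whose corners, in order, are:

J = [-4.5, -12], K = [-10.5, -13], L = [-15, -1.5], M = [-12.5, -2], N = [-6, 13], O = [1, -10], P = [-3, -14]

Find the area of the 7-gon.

Apply the shoelace formula: 2A = Σ (x_i·y_{i+1} − x_{i+1}·y_i), indices taken mod 7.
J→K: (-4.5)(-13) − (-10.5)(-12) = -67.5
K→L: (-10.5)(-1.5) − (-15)(-13) = -179.25
L→M: (-15)(-2) − (-12.5)(-1.5) = 11.25
M→N: (-12.5)(13) − (-6)(-2) = -174.5
N→O: (-6)(-10) − (1)(13) = 47
O→P: (1)(-14) − (-3)(-10) = -44
P→J: (-3)(-12) − (-4.5)(-14) = -27
Σ = -434
Area = |Σ|/2 = 217.

217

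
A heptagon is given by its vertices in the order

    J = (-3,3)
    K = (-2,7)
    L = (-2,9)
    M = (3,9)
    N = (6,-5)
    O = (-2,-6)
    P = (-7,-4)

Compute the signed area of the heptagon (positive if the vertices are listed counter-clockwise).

Σ = (-15) + (-4) + (-45) + (-69) + (-46) + (-34) + (-33) = -246
Signed area = Σ/2 = -123 (negative ⇒ clockwise traversal).

-123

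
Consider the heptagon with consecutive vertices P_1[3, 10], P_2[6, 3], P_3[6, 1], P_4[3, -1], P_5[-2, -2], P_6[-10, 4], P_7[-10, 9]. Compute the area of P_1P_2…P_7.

142.5

Apply the shoelace formula: 2A = Σ (x_i·y_{i+1} − x_{i+1}·y_i), indices taken mod 7.
Σ = (-51) + (-12) + (-9) + (-8) + (-28) + (-50) + (-127) = -285
Area = |Σ|/2 = 142.5.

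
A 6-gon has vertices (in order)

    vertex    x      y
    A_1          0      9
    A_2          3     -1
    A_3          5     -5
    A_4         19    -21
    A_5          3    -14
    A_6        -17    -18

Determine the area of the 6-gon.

Σ = (-27) + (-10) + (-10) + (-203) + (-292) + (-153) = -695
Area = |Σ|/2 = 347.5.

347.5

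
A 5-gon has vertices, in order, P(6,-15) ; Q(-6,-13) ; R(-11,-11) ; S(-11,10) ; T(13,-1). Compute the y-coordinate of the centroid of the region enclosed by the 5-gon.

-26/7

Apply the surveyor's formula. First the cross-terms c_i = x_i·y_{i+1} − x_{i+1}·y_i:
  -168, -77, -231, -119, -189  ⇒  2A = -784, A = -392.
Then Σ (y_i + y_{i+1})·c_i = 8736, so ȳ = 8736 / (6·(-392)) = -26/7.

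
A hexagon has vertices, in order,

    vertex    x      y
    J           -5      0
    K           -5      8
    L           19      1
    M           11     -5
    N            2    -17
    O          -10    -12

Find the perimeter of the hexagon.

|JK| = √((0)² + (8)²) = √64 = 8
|KL| = √((24)² + (-7)²) = √625 = 25
|LM| = √((-8)² + (-6)²) = √100 = 10
|MN| = √((-9)² + (-12)²) = √225 = 15
|NO| = √((-12)² + (5)²) = √169 = 13
|OJ| = √((5)² + (12)²) = √169 = 13
Perimeter = 8 + 25 + 10 + 15 + 13 + 13 = 84.

84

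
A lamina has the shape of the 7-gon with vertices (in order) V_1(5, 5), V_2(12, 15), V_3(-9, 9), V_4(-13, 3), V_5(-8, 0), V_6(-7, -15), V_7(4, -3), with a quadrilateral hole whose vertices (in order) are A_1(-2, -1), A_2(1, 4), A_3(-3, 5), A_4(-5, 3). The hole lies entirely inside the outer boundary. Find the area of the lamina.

Outer boundary:
Apply the shoelace formula: 2A = Σ (x_i·y_{i+1} − x_{i+1}·y_i), indices taken mod 7.
Σ = (15) + (243) + (90) + (24) + (120) + (81) + (35) = 608
Area = |Σ|/2 = 304.
Hole:
Σ = (-7) + (17) + (16) + (11) = 37
Area = |Σ|/2 = 18.5.
Net area = 304 − 18.5 = 285.5.

285.5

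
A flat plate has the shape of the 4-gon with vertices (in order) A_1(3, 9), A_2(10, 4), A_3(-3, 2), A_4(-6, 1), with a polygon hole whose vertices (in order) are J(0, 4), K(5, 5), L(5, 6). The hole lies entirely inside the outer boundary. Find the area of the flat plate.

Outer boundary:
Apply the shoelace formula: 2A = Σ (x_i·y_{i+1} − x_{i+1}·y_i), indices taken mod 4.
Σ = (-78) + (32) + (9) + (-57) = -94
Area = |Σ|/2 = 47.
Hole:
Apply the shoelace formula: 2A = Σ (x_i·y_{i+1} − x_{i+1}·y_i), indices taken mod 3.
Cross-terms: -20, 5, 20  ⇒  Σ = 5
Area = |Σ|/2 = 2.5.
Net area = 47 − 2.5 = 44.5.

44.5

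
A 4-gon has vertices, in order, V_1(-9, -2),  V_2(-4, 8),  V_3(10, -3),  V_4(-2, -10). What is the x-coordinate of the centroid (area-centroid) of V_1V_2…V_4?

-73/102

Apply the shoelace (surveyor's) formula. First the cross-terms c_i = x_i·y_{i+1} − x_{i+1}·y_i:
  -80, -68, -106, -86  ⇒  2A = -340, A = -170.
Then Σ (x_i + x_{i+1})·c_i = 730, so x̄ = 730 / (6·(-170)) = -73/102.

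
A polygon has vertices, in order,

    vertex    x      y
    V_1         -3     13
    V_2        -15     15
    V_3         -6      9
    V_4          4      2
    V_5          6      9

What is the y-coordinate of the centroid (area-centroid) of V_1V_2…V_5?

Apply the surveyor's formula. First the cross-terms c_i = x_i·y_{i+1} − x_{i+1}·y_i:
  150, -45, -48, 24, 105  ⇒  2A = 186, A = 93.
Then Σ (y_i + y_{i+1})·c_i = 5166, so ȳ = 5166 / (6·93) = 287/31.

287/31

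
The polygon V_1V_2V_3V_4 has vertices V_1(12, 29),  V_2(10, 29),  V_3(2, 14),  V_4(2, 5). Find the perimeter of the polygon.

54

|V_1V_2| = √((-2)² + (0)²) = √4 = 2
|V_2V_3| = √((-8)² + (-15)²) = √289 = 17
|V_3V_4| = √((0)² + (-9)²) = √81 = 9
|V_4V_1| = √((10)² + (24)²) = √676 = 26
Perimeter = 2 + 17 + 9 + 26 = 54.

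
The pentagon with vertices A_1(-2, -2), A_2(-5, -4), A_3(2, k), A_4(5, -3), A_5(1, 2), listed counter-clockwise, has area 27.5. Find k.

-4

Write out the shoelace sum; only the two edges meeting at A_3 involve k:
2·Area = [((-5)·k − 2·(-4)) + (2·(-3) − 5·k)] + 13
       = -10·k + 15 = 55
⇒ k = -4.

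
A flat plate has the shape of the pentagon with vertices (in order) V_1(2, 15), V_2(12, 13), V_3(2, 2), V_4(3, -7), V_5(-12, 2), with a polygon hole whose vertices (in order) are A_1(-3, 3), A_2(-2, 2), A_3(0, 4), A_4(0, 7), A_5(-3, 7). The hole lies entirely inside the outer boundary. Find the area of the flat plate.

Outer boundary:
Apply the shoelace formula: 2A = Σ (x_i·y_{i+1} − x_{i+1}·y_i), indices taken mod 5.
Σ = (-154) + (-2) + (-20) + (-78) + (-184) = -438
Area = |Σ|/2 = 219.
Hole:
Apply the shoelace formula: 2A = Σ (x_i·y_{i+1} − x_{i+1}·y_i), indices taken mod 5.
Σ = (0) + (-8) + (0) + (21) + (12) = 25
Area = |Σ|/2 = 12.5.
Net area = 219 − 12.5 = 206.5.

206.5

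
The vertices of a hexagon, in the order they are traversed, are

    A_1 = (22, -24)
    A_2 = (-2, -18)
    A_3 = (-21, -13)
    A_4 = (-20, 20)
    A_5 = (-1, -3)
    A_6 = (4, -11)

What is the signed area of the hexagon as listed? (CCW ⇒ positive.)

-613.5

Apply the surveyor's formula: 2A = Σ (x_i·y_{i+1} − x_{i+1}·y_i), indices taken mod 6.
Σ = (-444) + (-352) + (-680) + (80) + (23) + (146) = -1227
Signed area = Σ/2 = -613.5 (negative ⇒ clockwise traversal).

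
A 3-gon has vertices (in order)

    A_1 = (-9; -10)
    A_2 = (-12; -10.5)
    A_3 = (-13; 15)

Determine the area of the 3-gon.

38.5

Σ = (-25.5) + (-316.5) + (265) = -77
Area = |Σ|/2 = 38.5.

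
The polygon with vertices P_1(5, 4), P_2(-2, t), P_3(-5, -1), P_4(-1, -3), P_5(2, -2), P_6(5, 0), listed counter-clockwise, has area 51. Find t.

4

Write out the shoelace sum; only the two edges meeting at P_2 involve t:
2·Area = [(5·t − (-2)·4) + ((-2)·(-1) − (-5)·t)] + 52
       = 10·t + 62 = 102
⇒ t = 4.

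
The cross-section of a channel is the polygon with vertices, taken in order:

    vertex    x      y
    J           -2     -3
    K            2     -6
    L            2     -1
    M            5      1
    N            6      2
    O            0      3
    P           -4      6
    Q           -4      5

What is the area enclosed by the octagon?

47.5

Apply the shoelace formula: 2A = Σ (x_i·y_{i+1} − x_{i+1}·y_i), indices taken mod 8.
Σ = (18) + (10) + (7) + (4) + (18) + (12) + (4) + (22) = 95
Area = |Σ|/2 = 47.5.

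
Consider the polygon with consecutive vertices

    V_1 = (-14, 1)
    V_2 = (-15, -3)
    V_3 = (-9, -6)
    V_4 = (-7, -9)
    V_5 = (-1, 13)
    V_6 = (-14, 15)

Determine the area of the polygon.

Apply the shoelace formula: 2A = Σ (x_i·y_{i+1} − x_{i+1}·y_i), indices taken mod 6.
V_1→V_2: (-14)(-3) − (-15)(1) = 57
V_2→V_3: (-15)(-6) − (-9)(-3) = 63
V_3→V_4: (-9)(-9) − (-7)(-6) = 39
V_4→V_5: (-7)(13) − (-1)(-9) = -100
V_5→V_6: (-1)(15) − (-14)(13) = 167
V_6→V_1: (-14)(1) − (-14)(15) = 196
Σ = 422
Area = |Σ|/2 = 211.

211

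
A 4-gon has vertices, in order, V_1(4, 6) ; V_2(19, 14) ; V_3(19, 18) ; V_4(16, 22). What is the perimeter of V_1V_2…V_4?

|V_1V_2| = √((15)² + (8)²) = √289 = 17
|V_2V_3| = √((0)² + (4)²) = √16 = 4
|V_3V_4| = √((-3)² + (4)²) = √25 = 5
|V_4V_1| = √((-12)² + (-16)²) = √400 = 20
Perimeter = 17 + 4 + 5 + 20 = 46.

46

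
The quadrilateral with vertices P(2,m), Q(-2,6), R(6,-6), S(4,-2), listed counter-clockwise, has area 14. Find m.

4

Write out the shoelace sum; only the two edges meeting at P involve m:
2·Area = [(4·m − 2·(-2)) + (2·6 − (-2)·m)] + -12
       = 6·m + 4 = 28
⇒ m = 4.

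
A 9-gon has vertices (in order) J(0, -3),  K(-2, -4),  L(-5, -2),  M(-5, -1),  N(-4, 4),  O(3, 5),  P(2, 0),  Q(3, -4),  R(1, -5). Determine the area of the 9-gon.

Cross-terms: -6, -16, -5, -24, -32, -10, -8, -11, -3  ⇒  Σ = -115
Area = |Σ|/2 = 57.5.

57.5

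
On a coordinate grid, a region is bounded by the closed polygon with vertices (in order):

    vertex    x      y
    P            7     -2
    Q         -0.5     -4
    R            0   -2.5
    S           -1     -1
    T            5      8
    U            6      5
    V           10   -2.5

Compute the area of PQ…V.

Apply the shoelace formula: 2A = Σ (x_i·y_{i+1} − x_{i+1}·y_i), indices taken mod 7.
Σ = (-29) + (1.25) + (-2.5) + (-3) + (-23) + (-65) + (-2.5) = -123.75
Area = |Σ|/2 = 61.875.

61.875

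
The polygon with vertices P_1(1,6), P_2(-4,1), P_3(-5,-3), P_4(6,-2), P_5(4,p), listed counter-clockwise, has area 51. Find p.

The doubled signed area Σ (x_i y_{i+1} − x_{i+1} y_i) is linear in p.
With p=0 it equals 102; the coefficient of p is 5 (from the two edges through P_5).
So 5·p + 102 = 2·51 = 102 ⇒ p = 0.

0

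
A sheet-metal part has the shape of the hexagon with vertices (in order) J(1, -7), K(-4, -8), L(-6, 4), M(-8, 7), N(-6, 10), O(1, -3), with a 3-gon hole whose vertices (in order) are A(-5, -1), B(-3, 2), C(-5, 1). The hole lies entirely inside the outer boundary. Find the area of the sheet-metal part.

70

Outer boundary:
Cross-terms: -36, -64, -10, -38, 8, -4  ⇒  Σ = -144
Area = |Σ|/2 = 72.
Hole:
Cross-terms: -13, 7, 10  ⇒  Σ = 4
Area = |Σ|/2 = 2.
Net area = 72 − 2 = 70.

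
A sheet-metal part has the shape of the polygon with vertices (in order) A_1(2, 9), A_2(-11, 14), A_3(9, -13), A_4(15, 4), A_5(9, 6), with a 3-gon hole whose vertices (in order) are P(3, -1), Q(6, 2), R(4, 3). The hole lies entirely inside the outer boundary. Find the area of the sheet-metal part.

244.5

Outer boundary:
Apply the surveyor's formula: 2A = Σ (x_i·y_{i+1} − x_{i+1}·y_i), indices taken mod 5.
Σ = (127) + (17) + (231) + (54) + (69) = 498
Area = |Σ|/2 = 249.
Hole:
Cross-terms: 12, 10, -13  ⇒  Σ = 9
Area = |Σ|/2 = 4.5.
Net area = 249 − 4.5 = 244.5.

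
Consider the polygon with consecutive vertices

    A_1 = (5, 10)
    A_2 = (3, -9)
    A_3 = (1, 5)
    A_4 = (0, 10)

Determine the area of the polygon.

A_1→A_2: (5)(-9) − (3)(10) = -75
A_2→A_3: (3)(5) − (1)(-9) = 24
A_3→A_4: (1)(10) − (0)(5) = 10
A_4→A_1: (0)(10) − (5)(10) = -50
Σ = -91
Area = |Σ|/2 = 45.5.

45.5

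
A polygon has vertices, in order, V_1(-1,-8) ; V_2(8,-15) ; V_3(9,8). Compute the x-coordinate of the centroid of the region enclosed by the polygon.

Apply the surveyor's formula. First the cross-terms c_i = x_i·y_{i+1} − x_{i+1}·y_i:
  79, 199, -64  ⇒  2A = 214, A = 107.
Then Σ (x_i + x_{i+1})·c_i = 3424, so x̄ = 3424 / (6·107) = 16/3.

16/3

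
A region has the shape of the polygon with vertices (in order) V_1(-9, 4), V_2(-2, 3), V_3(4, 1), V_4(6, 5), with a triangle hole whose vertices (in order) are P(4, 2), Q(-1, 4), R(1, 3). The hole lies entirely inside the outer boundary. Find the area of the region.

24.5

Outer boundary:
Apply the shoelace formula: 2A = Σ (x_i·y_{i+1} − x_{i+1}·y_i), indices taken mod 4.
Σ = (-19) + (-14) + (14) + (69) = 50
Area = |Σ|/2 = 25.
Hole:
Cross-terms: 18, -7, -10  ⇒  Σ = 1
Area = |Σ|/2 = 0.5.
Net area = 25 − 0.5 = 24.5.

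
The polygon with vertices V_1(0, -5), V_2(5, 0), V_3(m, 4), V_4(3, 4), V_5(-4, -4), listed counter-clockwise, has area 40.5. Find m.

6

Write out the shoelace sum; only the two edges meeting at V_3 involve m:
2·Area = [(5·4 − m·0) + (m·4 − 3·4)] + 49
       = 4·m + 57 = 81
⇒ m = 6.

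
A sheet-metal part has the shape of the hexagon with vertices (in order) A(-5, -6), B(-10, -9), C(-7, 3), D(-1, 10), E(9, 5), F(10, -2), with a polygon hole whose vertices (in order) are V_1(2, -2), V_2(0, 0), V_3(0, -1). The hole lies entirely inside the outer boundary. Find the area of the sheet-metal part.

Outer boundary:
Apply the shoelace formula: 2A = Σ (x_i·y_{i+1} − x_{i+1}·y_i), indices taken mod 6.
Σ = (-15) + (-93) + (-67) + (-95) + (-68) + (-70) = -408
Area = |Σ|/2 = 204.
Hole:
V_1→V_2: (2)(0) − (0)(-2) = 0
V_2→V_3: (0)(-1) − (0)(0) = 0
V_3→V_1: (0)(-2) − (2)(-1) = 2
Σ = 2
Area = |Σ|/2 = 1.
Net area = 204 − 1 = 203.

203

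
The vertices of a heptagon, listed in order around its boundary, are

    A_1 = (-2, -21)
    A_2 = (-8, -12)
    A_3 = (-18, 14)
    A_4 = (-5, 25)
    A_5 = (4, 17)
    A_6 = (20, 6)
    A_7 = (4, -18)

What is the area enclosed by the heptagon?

Σ = (-144) + (-328) + (-380) + (-185) + (-316) + (-384) + (-120) = -1857
Area = |Σ|/2 = 928.5.

928.5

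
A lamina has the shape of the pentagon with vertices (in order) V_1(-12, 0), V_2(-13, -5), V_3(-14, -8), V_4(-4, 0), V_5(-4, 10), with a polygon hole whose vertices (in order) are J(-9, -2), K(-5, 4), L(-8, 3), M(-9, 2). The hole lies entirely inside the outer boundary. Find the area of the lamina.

Outer boundary:
Apply the surveyor's formula: 2A = Σ (x_i·y_{i+1} − x_{i+1}·y_i), indices taken mod 5.
Σ = (60) + (34) + (-32) + (-40) + (120) = 142
Area = |Σ|/2 = 71.
Hole:
Apply the shoelace formula: 2A = Σ (x_i·y_{i+1} − x_{i+1}·y_i), indices taken mod 4.
Σ = (-46) + (17) + (11) + (36) = 18
Area = |Σ|/2 = 9.
Net area = 71 − 9 = 62.

62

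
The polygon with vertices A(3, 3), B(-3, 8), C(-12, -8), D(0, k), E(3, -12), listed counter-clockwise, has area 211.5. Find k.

Write out the shoelace sum; only the two edges meeting at D involve k:
2·Area = [((-12)·k − 0·(-8)) + (0·(-12) − 3·k)] + 198
       = -15·k + 198 = 423
⇒ k = -15.

-15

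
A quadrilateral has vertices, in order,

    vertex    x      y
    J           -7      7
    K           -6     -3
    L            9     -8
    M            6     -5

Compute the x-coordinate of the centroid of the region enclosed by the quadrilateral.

-139/111

Apply the shoelace formula. First the cross-terms c_i = x_i·y_{i+1} − x_{i+1}·y_i:
  63, 75, 3, 7  ⇒  2A = 148, A = 74.
Then Σ (x_i + x_{i+1})·c_i = -556, so x̄ = -556 / (6·74) = -139/111.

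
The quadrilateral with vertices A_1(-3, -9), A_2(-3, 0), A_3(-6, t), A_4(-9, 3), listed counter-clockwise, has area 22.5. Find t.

Write out the shoelace sum; only the two edges meeting at A_3 involve t:
2·Area = [((-3)·t − (-6)·0) + ((-6)·3 − (-9)·t)] + 63
       = 6·t + 45 = 45
⇒ t = 0.

0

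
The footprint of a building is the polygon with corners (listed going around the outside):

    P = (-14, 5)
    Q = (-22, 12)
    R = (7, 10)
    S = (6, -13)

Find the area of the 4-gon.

332.5

Apply Gauss's area formula: 2A = Σ (x_i·y_{i+1} − x_{i+1}·y_i), indices taken mod 4.
P→Q: (-14)(12) − (-22)(5) = -58
Q→R: (-22)(10) − (7)(12) = -304
R→S: (7)(-13) − (6)(10) = -151
S→P: (6)(5) − (-14)(-13) = -152
Σ = -665
Area = |Σ|/2 = 332.5.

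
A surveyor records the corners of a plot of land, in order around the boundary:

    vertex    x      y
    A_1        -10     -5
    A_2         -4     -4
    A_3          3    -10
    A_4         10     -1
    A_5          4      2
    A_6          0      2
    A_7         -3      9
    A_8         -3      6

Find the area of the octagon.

Σ = (20) + (52) + (97) + (24) + (8) + (6) + (9) + (75) = 291
Area = |Σ|/2 = 145.5.

145.5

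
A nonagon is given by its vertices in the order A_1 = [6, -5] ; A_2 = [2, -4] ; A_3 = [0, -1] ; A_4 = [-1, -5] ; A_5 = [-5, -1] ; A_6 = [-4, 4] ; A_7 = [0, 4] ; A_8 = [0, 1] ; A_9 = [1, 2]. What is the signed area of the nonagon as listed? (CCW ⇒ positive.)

Σ = (-14) + (-2) + (-1) + (-24) + (-24) + (-16) + (0) + (-1) + (-17) = -99
Signed area = Σ/2 = -49.5 (negative ⇒ clockwise traversal).

-49.5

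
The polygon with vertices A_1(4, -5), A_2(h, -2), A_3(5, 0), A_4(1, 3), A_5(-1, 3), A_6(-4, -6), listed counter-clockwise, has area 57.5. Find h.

Write out the shoelace sum; only the two edges meeting at A_2 involve h:
2·Area = [(4·(-2) − h·(-5)) + (h·0 − 5·(-2))] + 83
       = 5·h + 85 = 115
⇒ h = 6.

6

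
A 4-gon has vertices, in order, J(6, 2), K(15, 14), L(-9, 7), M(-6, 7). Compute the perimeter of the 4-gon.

|JK| = √((9)² + (12)²) = √225 = 15
|KL| = √((-24)² + (-7)²) = √625 = 25
|LM| = √((3)² + (0)²) = √9 = 3
|MJ| = √((12)² + (-5)²) = √169 = 13
Perimeter = 15 + 25 + 3 + 13 = 56.

56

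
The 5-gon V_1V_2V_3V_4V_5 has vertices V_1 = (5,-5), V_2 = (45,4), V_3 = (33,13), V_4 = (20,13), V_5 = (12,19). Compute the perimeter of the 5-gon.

104

|V_1V_2| = √((40)² + (9)²) = √1681 = 41
|V_2V_3| = √((-12)² + (9)²) = √225 = 15
|V_3V_4| = √((-13)² + (0)²) = √169 = 13
|V_4V_5| = √((-8)² + (6)²) = √100 = 10
|V_5V_1| = √((-7)² + (-24)²) = √625 = 25
Perimeter = 41 + 15 + 13 + 10 + 25 = 104.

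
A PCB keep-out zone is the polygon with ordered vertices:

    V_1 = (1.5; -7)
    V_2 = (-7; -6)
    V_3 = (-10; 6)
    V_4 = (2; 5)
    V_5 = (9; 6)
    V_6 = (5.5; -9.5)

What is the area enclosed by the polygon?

198.875

Apply the shoelace (surveyor's) formula: 2A = Σ (x_i·y_{i+1} − x_{i+1}·y_i), indices taken mod 6.
V_1→V_2: (1.5)(-6) − (-7)(-7) = -58
V_2→V_3: (-7)(6) − (-10)(-6) = -102
V_3→V_4: (-10)(5) − (2)(6) = -62
V_4→V_5: (2)(6) − (9)(5) = -33
V_5→V_6: (9)(-9.5) − (5.5)(6) = -118.5
V_6→V_1: (5.5)(-7) − (1.5)(-9.5) = -24.25
Σ = -397.75
Area = |Σ|/2 = 198.875.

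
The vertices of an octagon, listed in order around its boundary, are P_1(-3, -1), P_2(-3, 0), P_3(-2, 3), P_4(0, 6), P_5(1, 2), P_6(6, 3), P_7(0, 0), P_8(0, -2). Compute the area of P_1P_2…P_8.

P_1→P_2: (-3)(0) − (-3)(-1) = -3
P_2→P_3: (-3)(3) − (-2)(0) = -9
P_3→P_4: (-2)(6) − (0)(3) = -12
P_4→P_5: (0)(2) − (1)(6) = -6
P_5→P_6: (1)(3) − (6)(2) = -9
P_6→P_7: (6)(0) − (0)(3) = 0
P_7→P_8: (0)(-2) − (0)(0) = 0
P_8→P_1: (0)(-1) − (-3)(-2) = -6
Σ = -45
Area = |Σ|/2 = 22.5.

22.5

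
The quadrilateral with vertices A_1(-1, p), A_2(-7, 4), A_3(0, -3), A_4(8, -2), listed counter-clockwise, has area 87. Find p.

Write out the shoelace sum; only the two edges meeting at A_1 involve p:
2·Area = [(8·p − (-1)·(-2)) + ((-1)·4 − (-7)·p)] + 45
       = 15·p + 39 = 174
⇒ p = 9.

9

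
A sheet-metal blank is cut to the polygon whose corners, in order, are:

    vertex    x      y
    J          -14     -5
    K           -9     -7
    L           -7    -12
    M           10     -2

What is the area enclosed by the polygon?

84

Apply the surveyor's formula: 2A = Σ (x_i·y_{i+1} − x_{i+1}·y_i), indices taken mod 4.
J→K: (-14)(-7) − (-9)(-5) = 53
K→L: (-9)(-12) − (-7)(-7) = 59
L→M: (-7)(-2) − (10)(-12) = 134
M→J: (10)(-5) − (-14)(-2) = -78
Σ = 168
Area = |Σ|/2 = 84.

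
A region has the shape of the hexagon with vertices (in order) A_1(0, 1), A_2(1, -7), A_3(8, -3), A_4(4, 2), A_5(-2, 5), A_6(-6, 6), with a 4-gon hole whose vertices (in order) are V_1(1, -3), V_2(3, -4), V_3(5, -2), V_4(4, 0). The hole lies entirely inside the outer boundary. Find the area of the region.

50.5

Outer boundary:
Σ = (-1) + (53) + (28) + (24) + (18) + (-6) = 116
Area = |Σ|/2 = 58.
Hole:
Apply the shoelace (surveyor's) formula: 2A = Σ (x_i·y_{i+1} − x_{i+1}·y_i), indices taken mod 4.
Cross-terms: 5, 14, 8, -12  ⇒  Σ = 15
Area = |Σ|/2 = 7.5.
Net area = 58 − 7.5 = 50.5.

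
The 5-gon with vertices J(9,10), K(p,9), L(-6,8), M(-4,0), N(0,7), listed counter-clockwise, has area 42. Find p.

Write out the shoelace sum; only the two edges meeting at K involve p:
2·Area = [(9·9 − p·10) + (p·8 − (-6)·9)] + -59
       = -2·p + 76 = 84
⇒ p = -4.

-4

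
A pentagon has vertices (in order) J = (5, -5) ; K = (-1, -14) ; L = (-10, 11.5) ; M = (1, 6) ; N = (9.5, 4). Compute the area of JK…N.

209.25

J→K: (5)(-14) − (-1)(-5) = -75
K→L: (-1)(11.5) − (-10)(-14) = -151.5
L→M: (-10)(6) − (1)(11.5) = -71.5
M→N: (1)(4) − (9.5)(6) = -53
N→J: (9.5)(-5) − (5)(4) = -67.5
Σ = -418.5
Area = |Σ|/2 = 209.25.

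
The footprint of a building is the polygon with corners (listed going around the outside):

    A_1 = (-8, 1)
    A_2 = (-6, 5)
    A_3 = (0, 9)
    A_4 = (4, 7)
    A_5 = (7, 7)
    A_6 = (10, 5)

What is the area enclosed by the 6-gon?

Σ = (-34) + (-54) + (-36) + (-21) + (-35) + (50) = -130
Area = |Σ|/2 = 65.

65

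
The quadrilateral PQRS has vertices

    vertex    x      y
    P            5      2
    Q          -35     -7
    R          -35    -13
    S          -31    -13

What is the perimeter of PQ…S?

|PQ| = √((-40)² + (-9)²) = √1681 = 41
|QR| = √((0)² + (-6)²) = √36 = 6
|RS| = √((4)² + (0)²) = √16 = 4
|SP| = √((36)² + (15)²) = √1521 = 39
Perimeter = 41 + 6 + 4 + 39 = 90.

90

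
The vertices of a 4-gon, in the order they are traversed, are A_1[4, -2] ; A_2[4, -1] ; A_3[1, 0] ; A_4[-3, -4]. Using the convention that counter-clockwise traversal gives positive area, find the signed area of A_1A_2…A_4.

11.5

Apply the surveyor's formula: 2A = Σ (x_i·y_{i+1} − x_{i+1}·y_i), indices taken mod 4.
Cross-terms: 4, 1, -4, 22  ⇒  Σ = 23
Signed area = Σ/2 = 11.5 (positive ⇒ counter-clockwise traversal).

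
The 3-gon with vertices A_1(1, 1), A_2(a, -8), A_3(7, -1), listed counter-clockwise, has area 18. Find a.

Write out the shoelace sum; only the two edges meeting at A_2 involve a:
2·Area = [(1·(-8) − a·1) + (a·(-1) − 7·(-8))] + 8
       = -2·a + 56 = 36
⇒ a = 10.

10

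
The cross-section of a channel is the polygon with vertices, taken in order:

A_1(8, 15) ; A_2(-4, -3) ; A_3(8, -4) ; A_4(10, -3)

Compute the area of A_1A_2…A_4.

Apply the shoelace (surveyor's) formula: 2A = Σ (x_i·y_{i+1} − x_{i+1}·y_i), indices taken mod 4.
Σ = (36) + (40) + (16) + (174) = 266
Area = |Σ|/2 = 133.

133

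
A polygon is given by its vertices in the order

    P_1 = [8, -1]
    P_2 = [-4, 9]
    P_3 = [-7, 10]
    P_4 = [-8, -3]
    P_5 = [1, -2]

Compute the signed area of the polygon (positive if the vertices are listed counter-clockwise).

113

Σ = (68) + (23) + (101) + (19) + (15) = 226
Signed area = Σ/2 = 113 (positive ⇒ counter-clockwise traversal).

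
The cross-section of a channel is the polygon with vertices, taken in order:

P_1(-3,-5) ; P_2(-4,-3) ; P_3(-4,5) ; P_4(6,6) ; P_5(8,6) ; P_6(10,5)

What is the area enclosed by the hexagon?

Apply the shoelace formula: 2A = Σ (x_i·y_{i+1} − x_{i+1}·y_i), indices taken mod 6.
Σ = (-11) + (-32) + (-54) + (-12) + (-20) + (-35) = -164
Area = |Σ|/2 = 82.

82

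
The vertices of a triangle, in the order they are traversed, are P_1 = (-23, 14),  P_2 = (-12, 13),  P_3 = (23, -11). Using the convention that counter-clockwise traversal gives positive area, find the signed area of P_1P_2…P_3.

Apply Gauss's area formula: 2A = Σ (x_i·y_{i+1} − x_{i+1}·y_i), indices taken mod 3.
P_1→P_2: (-23)(13) − (-12)(14) = -131
P_2→P_3: (-12)(-11) − (23)(13) = -167
P_3→P_1: (23)(14) − (-23)(-11) = 69
Σ = -229
Signed area = Σ/2 = -114.5 (negative ⇒ clockwise traversal).

-114.5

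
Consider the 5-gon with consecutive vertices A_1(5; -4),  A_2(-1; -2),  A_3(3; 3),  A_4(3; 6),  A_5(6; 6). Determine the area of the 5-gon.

A_1→A_2: (5)(-2) − (-1)(-4) = -14
A_2→A_3: (-1)(3) − (3)(-2) = 3
A_3→A_4: (3)(6) − (3)(3) = 9
A_4→A_5: (3)(6) − (6)(6) = -18
A_5→A_1: (6)(-4) − (5)(6) = -54
Σ = -74
Area = |Σ|/2 = 37.

37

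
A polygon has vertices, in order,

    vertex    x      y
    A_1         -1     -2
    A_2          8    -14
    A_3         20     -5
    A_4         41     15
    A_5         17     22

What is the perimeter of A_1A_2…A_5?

114

|A_1A_2| = √((9)² + (-12)²) = √225 = 15
|A_2A_3| = √((12)² + (9)²) = √225 = 15
|A_3A_4| = √((21)² + (20)²) = √841 = 29
|A_4A_5| = √((-24)² + (7)²) = √625 = 25
|A_5A_1| = √((-18)² + (-24)²) = √900 = 30
Perimeter = 15 + 15 + 29 + 25 + 30 = 114.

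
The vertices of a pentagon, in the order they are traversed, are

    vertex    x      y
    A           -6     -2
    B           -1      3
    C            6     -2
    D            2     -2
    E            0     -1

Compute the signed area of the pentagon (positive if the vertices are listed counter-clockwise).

Apply the surveyor's formula: 2A = Σ (x_i·y_{i+1} − x_{i+1}·y_i), indices taken mod 5.
Σ = (-20) + (-16) + (-8) + (-2) + (-6) = -52
Signed area = Σ/2 = -26 (negative ⇒ clockwise traversal).

-26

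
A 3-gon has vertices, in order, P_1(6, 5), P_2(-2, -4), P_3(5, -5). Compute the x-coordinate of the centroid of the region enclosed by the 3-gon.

Apply the shoelace (surveyor's) formula. First the cross-terms c_i = x_i·y_{i+1} − x_{i+1}·y_i:
  -14, 30, 55  ⇒  2A = 71, A = 35.5.
Then Σ (x_i + x_{i+1})·c_i = 639, so x̄ = 639 / (6·35.5) = 3.

3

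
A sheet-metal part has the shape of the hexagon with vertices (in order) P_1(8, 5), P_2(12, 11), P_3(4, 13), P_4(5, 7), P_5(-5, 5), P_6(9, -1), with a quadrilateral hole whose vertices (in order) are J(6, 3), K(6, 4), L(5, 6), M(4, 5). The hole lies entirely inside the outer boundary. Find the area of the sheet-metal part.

85.5

Outer boundary:
Apply the shoelace (surveyor's) formula: 2A = Σ (x_i·y_{i+1} − x_{i+1}·y_i), indices taken mod 6.
P_1→P_2: (8)(11) − (12)(5) = 28
P_2→P_3: (12)(13) − (4)(11) = 112
P_3→P_4: (4)(7) − (5)(13) = -37
P_4→P_5: (5)(5) − (-5)(7) = 60
P_5→P_6: (-5)(-1) − (9)(5) = -40
P_6→P_1: (9)(5) − (8)(-1) = 53
Σ = 176
Area = |Σ|/2 = 88.
Hole:
J→K: (6)(4) − (6)(3) = 6
K→L: (6)(6) − (5)(4) = 16
L→M: (5)(5) − (4)(6) = 1
M→J: (4)(3) − (6)(5) = -18
Σ = 5
Area = |Σ|/2 = 2.5.
Net area = 88 − 2.5 = 85.5.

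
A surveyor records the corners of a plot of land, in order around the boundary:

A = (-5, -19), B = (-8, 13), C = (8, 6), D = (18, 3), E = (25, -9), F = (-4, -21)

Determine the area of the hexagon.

640

Apply the shoelace (surveyor's) formula: 2A = Σ (x_i·y_{i+1} − x_{i+1}·y_i), indices taken mod 6.
Σ = (-217) + (-152) + (-84) + (-237) + (-561) + (-29) = -1280
Area = |Σ|/2 = 640.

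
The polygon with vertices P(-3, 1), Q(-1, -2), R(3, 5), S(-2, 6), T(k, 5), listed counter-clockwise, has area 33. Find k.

The doubled signed area Σ (x_i y_{i+1} − x_{i+1} y_i) is linear in k.
With k=0 it equals 41; the coefficient of k is -5 (from the two edges through T).
So -5·k + 41 = 2·33 = 66 ⇒ k = -5.

-5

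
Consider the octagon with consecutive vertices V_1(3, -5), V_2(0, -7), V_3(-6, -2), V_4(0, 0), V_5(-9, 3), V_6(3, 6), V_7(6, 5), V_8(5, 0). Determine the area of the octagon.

98.5

Apply the shoelace (surveyor's) formula: 2A = Σ (x_i·y_{i+1} − x_{i+1}·y_i), indices taken mod 8.
Σ = (-21) + (-42) + (0) + (0) + (-63) + (-21) + (-25) + (-25) = -197
Area = |Σ|/2 = 98.5.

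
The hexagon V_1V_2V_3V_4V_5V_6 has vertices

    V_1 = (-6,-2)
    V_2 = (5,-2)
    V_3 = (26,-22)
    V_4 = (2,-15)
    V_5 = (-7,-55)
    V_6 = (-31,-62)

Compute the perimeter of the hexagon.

196

|V_1V_2| = √((11)² + (0)²) = √121 = 11
|V_2V_3| = √((21)² + (-20)²) = √841 = 29
|V_3V_4| = √((-24)² + (7)²) = √625 = 25
|V_4V_5| = √((-9)² + (-40)²) = √1681 = 41
|V_5V_6| = √((-24)² + (-7)²) = √625 = 25
|V_6V_1| = √((25)² + (60)²) = √4225 = 65
Perimeter = 11 + 29 + 25 + 41 + 25 + 65 = 196.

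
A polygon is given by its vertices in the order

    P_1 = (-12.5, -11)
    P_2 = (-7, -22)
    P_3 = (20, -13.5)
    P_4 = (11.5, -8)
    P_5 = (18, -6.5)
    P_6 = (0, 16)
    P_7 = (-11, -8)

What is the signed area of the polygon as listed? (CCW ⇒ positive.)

Apply Gauss's area formula: 2A = Σ (x_i·y_{i+1} − x_{i+1}·y_i), indices taken mod 7.
Cross-terms: 198, 534.5, -4.75, 69.25, 288, 176, 21  ⇒  Σ = 1282
Signed area = Σ/2 = 641 (positive ⇒ counter-clockwise traversal).

641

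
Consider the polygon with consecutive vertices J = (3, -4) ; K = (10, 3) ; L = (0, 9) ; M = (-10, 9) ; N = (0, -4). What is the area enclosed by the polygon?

140.5

Apply Gauss's area formula: 2A = Σ (x_i·y_{i+1} − x_{i+1}·y_i), indices taken mod 5.
Σ = (49) + (90) + (90) + (40) + (12) = 281
Area = |Σ|/2 = 140.5.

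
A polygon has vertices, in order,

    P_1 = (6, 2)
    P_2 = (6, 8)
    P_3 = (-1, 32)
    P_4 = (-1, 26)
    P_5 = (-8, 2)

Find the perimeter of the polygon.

|P_1P_2| = √((0)² + (6)²) = √36 = 6
|P_2P_3| = √((-7)² + (24)²) = √625 = 25
|P_3P_4| = √((0)² + (-6)²) = √36 = 6
|P_4P_5| = √((-7)² + (-24)²) = √625 = 25
|P_5P_1| = √((14)² + (0)²) = √196 = 14
Perimeter = 6 + 25 + 6 + 25 + 14 = 76.

76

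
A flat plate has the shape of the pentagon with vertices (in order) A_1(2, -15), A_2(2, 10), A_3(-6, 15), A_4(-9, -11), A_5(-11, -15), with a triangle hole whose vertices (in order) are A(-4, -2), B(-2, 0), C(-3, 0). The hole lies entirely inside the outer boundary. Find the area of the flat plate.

Outer boundary:
Apply the shoelace (surveyor's) formula: 2A = Σ (x_i·y_{i+1} − x_{i+1}·y_i), indices taken mod 5.
Σ = (50) + (90) + (201) + (14) + (195) = 550
Area = |Σ|/2 = 275.
Hole:
Σ = (-4) + (0) + (6) = 2
Area = |Σ|/2 = 1.
Net area = 275 − 1 = 274.

274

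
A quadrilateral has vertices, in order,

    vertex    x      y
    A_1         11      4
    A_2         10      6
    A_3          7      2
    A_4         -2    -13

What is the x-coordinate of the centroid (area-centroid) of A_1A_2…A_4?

238/39

Apply the shoelace (surveyor's) formula. First the cross-terms c_i = x_i·y_{i+1} − x_{i+1}·y_i:
  26, -22, -87, 135  ⇒  2A = 52, A = 26.
Then Σ (x_i + x_{i+1})·c_i = 952, so x̄ = 952 / (6·26) = 238/39.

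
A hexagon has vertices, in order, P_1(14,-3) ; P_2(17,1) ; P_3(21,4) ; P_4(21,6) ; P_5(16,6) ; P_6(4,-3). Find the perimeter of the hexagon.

42

|P_1P_2| = √((3)² + (4)²) = √25 = 5
|P_2P_3| = √((4)² + (3)²) = √25 = 5
|P_3P_4| = √((0)² + (2)²) = √4 = 2
|P_4P_5| = √((-5)² + (0)²) = √25 = 5
|P_5P_6| = √((-12)² + (-9)²) = √225 = 15
|P_6P_1| = √((10)² + (0)²) = √100 = 10
Perimeter = 5 + 5 + 2 + 5 + 15 + 10 = 42.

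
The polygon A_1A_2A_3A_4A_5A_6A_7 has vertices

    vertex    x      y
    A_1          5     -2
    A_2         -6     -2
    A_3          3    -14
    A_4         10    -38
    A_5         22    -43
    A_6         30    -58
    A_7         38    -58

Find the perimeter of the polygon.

154

|A_1A_2| = √((-11)² + (0)²) = √121 = 11
|A_2A_3| = √((9)² + (-12)²) = √225 = 15
|A_3A_4| = √((7)² + (-24)²) = √625 = 25
|A_4A_5| = √((12)² + (-5)²) = √169 = 13
|A_5A_6| = √((8)² + (-15)²) = √289 = 17
|A_6A_7| = √((8)² + (0)²) = √64 = 8
|A_7A_1| = √((-33)² + (56)²) = √4225 = 65
Perimeter = 11 + 15 + 25 + 13 + 17 + 8 + 65 = 154.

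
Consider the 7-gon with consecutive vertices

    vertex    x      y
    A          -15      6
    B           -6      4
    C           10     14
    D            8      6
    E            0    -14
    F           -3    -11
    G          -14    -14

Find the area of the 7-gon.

380

Apply the shoelace formula: 2A = Σ (x_i·y_{i+1} − x_{i+1}·y_i), indices taken mod 7.
Σ = (-24) + (-124) + (-52) + (-112) + (-42) + (-112) + (-294) = -760
Area = |Σ|/2 = 380.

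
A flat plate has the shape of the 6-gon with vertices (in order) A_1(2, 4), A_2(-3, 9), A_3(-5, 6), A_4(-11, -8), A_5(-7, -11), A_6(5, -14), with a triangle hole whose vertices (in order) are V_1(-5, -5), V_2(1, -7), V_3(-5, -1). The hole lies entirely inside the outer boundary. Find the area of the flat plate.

Outer boundary:
Apply the surveyor's formula: 2A = Σ (x_i·y_{i+1} − x_{i+1}·y_i), indices taken mod 6.
Σ = (30) + (27) + (106) + (65) + (153) + (48) = 429
Area = |Σ|/2 = 214.5.
Hole:
Σ = (40) + (-36) + (20) = 24
Area = |Σ|/2 = 12.
Net area = 214.5 − 12 = 202.5.

202.5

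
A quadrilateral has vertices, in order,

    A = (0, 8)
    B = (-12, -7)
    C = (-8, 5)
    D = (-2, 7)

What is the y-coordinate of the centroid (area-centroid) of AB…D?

Apply the surveyor's formula. First the cross-terms c_i = x_i·y_{i+1} − x_{i+1}·y_i:
  96, -116, -46, -16  ⇒  2A = -82, A = -41.
Then Σ (y_i + y_{i+1})·c_i = -464, so ȳ = -464 / (6·(-41)) = 232/123.

232/123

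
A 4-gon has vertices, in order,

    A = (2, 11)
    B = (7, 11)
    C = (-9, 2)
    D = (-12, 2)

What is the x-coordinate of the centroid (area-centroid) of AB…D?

-2.375

Apply the surveyor's formula. First the cross-terms c_i = x_i·y_{i+1} − x_{i+1}·y_i:
  -55, 113, 6, -136  ⇒  2A = -72, A = -36.
Then Σ (x_i + x_{i+1})·c_i = 513, so x̄ = 513 / (6·(-36)) = -2.375.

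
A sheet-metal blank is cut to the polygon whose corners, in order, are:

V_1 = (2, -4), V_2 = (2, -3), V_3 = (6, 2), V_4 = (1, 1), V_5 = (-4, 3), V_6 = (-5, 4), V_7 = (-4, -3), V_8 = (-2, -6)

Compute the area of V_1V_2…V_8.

51.5

Cross-terms: 2, 22, 4, 7, -1, 31, 18, 20  ⇒  Σ = 103
Area = |Σ|/2 = 51.5.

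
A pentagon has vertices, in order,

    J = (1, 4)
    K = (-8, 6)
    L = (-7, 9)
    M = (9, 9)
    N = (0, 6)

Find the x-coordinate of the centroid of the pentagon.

Apply the surveyor's formula. First the cross-terms c_i = x_i·y_{i+1} − x_{i+1}·y_i:
  38, -30, -144, 54, -6  ⇒  2A = -88, A = -44.
Then Σ (x_i + x_{i+1})·c_i = 376, so x̄ = 376 / (6·(-44)) = -47/33.

-47/33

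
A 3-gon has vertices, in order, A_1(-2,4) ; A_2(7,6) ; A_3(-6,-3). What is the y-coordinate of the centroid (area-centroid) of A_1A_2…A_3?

Apply the shoelace (surveyor's) formula. First the cross-terms c_i = x_i·y_{i+1} − x_{i+1}·y_i:
  -40, 15, -30  ⇒  2A = -55, A = -27.5.
Then Σ (y_i + y_{i+1})·c_i = -385, so ȳ = -385 / (6·(-27.5)) = 7/3.

7/3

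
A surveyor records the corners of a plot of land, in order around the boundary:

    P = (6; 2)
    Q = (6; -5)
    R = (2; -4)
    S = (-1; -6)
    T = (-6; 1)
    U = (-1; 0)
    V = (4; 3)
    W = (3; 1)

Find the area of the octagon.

58

Σ = (-42) + (-14) + (-16) + (-37) + (1) + (-3) + (-5) + (0) = -116
Area = |Σ|/2 = 58.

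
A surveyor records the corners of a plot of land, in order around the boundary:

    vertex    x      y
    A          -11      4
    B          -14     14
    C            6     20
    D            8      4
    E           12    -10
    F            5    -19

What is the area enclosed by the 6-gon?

Σ = (-98) + (-364) + (-136) + (-128) + (-178) + (-189) = -1093
Area = |Σ|/2 = 546.5.

546.5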